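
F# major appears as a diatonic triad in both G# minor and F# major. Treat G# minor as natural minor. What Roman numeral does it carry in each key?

The scale of G# minor (natural minor) is G# A# B C# D# E F#; F# is degree 7, and the triad built there (F#-A#-C#) is major, so it is VII.
The scale of F# major is F# G# A# B C# D# E#; F# is degree 1, and the triad built there (F#-A#-C#) is major, so it is I.

VII in G# minor; I in F# major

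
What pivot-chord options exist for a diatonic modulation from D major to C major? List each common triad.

Triads in D major: D (I), Em (ii), F♯m (iii), G (IV), A (V), Bm (vi), C♯dim (vii°).
Triads in C major: C (I), Dm (ii), Em (iii), F (IV), G (V), Am (vi), Bdim (vii°).
Shared triads with their functions: Em (ii in D major, iii in C major); G (IV in D major, V in C major).

Em, G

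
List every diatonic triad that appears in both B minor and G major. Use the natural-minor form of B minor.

Triads in B minor (natural minor): Bm (i), C#dim (ii°), D (III), Em (iv), F#m (v), G (VI), A (VII).
Triads in G major: G (I), Am (ii), Bm (iii), C (IV), D (V), Em (vi), F#dim (vii°).
Shared triads with their functions: Bm (i in B minor, iii in G major); D (III in B minor, V in G major); Em (iv in B minor, vi in G major); G (VI in B minor, I in G major).

Bm, D, Em, G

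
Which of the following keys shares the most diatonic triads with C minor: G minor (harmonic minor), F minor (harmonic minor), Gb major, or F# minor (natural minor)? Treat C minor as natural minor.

Triads of C minor (natural minor): C minor (i), D diminished (ii°), Eb major (III), F minor (iv), G minor (v), Ab major (VI), Bb major (VII).
G minor (harmonic minor) shares 3: Cm, Eb, Gm.
F minor (harmonic minor) shares 1: Fm.
Gb major shares 0: none.
F# minor (natural minor) shares 0: none.
The most common triads (3) are shared with G minor.

G minor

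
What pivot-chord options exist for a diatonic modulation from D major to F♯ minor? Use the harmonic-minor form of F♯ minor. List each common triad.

D, F♯m, Bm

Triads in D major: D (I), Em (ii), F♯m (iii), G (IV), A (V), Bm (vi), C♯dim (vii°).
Triads in F♯ minor (harmonic minor): F♯m (i), G♯dim (ii°), Aaug (III+), Bm (iv), C♯ (V), D (VI), E♯dim (vii°).
Shared triads with their functions: D (I in D major, VI in F♯ minor); F♯m (iii in D major, i in F♯ minor); Bm (vi in D major, iv in F♯ minor).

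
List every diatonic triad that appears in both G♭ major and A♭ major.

B♭m, D♭

Triads in G♭ major: G♭ (I), A♭m (ii), B♭m (iii), C♭ (IV), D♭ (V), E♭m (vi), Fdim (vii°).
Triads in A♭ major: A♭ (I), B♭m (ii), Cm (iii), D♭ (IV), E♭ (V), Fm (vi), Gdim (vii°).
Shared triads with their functions: B♭m (iii in G♭ major, ii in A♭ major); D♭ (V in G♭ major, IV in A♭ major).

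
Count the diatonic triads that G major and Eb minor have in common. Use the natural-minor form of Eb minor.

Diatonic triads of G major: G (I), Am (ii), Bm (iii), C (IV), D (V), Em (vi), F#dim (vii°).
Diatonic triads of Eb minor (natural minor): Ebm (i), Fdim (ii°), Gb (III), Abm (iv), Bbm (v), Cb (VI), Db (VII).
No triad has the same root and quality in both keys.

0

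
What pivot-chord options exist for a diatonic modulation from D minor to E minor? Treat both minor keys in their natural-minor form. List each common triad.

Triads in D minor (natural minor): Dm (i), Edim (ii°), F (III), Gm (iv), Am (v), Bb (VI), C (VII).
Triads in E minor (natural minor): Em (i), F#dim (ii°), G (III), Am (iv), Bm (v), C (VI), D (VII).
Shared triads with their functions: Am (v in D minor, iv in E minor); C (VII in D minor, VI in E minor).

Am, C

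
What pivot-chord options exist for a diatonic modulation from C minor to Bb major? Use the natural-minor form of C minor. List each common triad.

Cm, Eb, Gm, Bb

Triads in C minor (natural minor): Cm (i), Ddim (ii°), Eb (III), Fm (iv), Gm (v), Ab (VI), Bb (VII).
Triads in Bb major: Bb (I), Cm (ii), Dm (iii), Eb (IV), F (V), Gm (vi), Adim (vii°).
Shared triads with their functions: Cm (i in C minor, ii in Bb major); Eb (III in C minor, IV in Bb major); Gm (v in C minor, vi in Bb major); Bb (VII in C minor, I in Bb major).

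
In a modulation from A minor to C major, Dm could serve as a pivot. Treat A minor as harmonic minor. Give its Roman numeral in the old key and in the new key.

iv in A minor; ii in C major

The scale of A minor (harmonic minor) is A B C D E F G#; D is degree 4, and the triad built there (D-F-A) is minor, so it is iv.
The scale of C major is C D E F G A B; D is degree 2, and the triad built there (D-F-A) is minor, so it is ii.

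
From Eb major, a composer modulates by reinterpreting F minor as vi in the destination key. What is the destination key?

The numeral vi denotes a minor triad on scale degree 6. With F on degree 6, the tonic of the new key is Ab.
Degree 6 carries a minor triad in major keys, so the destination is Ab major.
Check: the diatonic triads of Ab major are Ab (I), Bbm (ii), Cm (iii), Db (IV), Eb (V), Fm (vi), Gdim (vii°) — F minor is indeed vi.

Ab major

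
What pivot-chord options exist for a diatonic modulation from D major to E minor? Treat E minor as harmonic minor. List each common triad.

Em

Triads in D major: D (I), Em (ii), F♯m (iii), G (IV), A (V), Bm (vi), C♯dim (vii°).
Triads in E minor (harmonic minor): Em (i), F♯dim (ii°), Gaug (III+), Am (iv), B (V), C (VI), D♯dim (vii°).
Shared triads with their functions: Em (ii in D major, i in E minor).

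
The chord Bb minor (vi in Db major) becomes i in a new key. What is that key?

The numeral i denotes a minor triad on scale degree 1. With Bb on degree 1, the tonic of the new key is Bb.
Degree 1 carries a minor triad in minor keys, so the destination is Bb minor.
Check: the diatonic triads of Bb minor (natural minor) are Bbm (i), Cdim (ii°), Db (III), Ebm (iv), Fm (v), Gb (VI), Ab (VII) — Bb minor is indeed i.

Bb minor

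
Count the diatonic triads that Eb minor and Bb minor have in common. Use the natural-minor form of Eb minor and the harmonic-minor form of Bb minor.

3

Diatonic triads of Eb minor (natural minor): Ebm (i), Fdim (ii°), Gb (III), Abm (iv), Bbm (v), Cb (VI), Db (VII).
Diatonic triads of Bb minor (harmonic minor): Bbm (i), Cdim (ii°), Dbaug (III+), Ebm (iv), F (V), Gb (VI), Adim (vii°).
Matching root and quality in both lists: Ebm, Gb, Bbm.
That gives 3 common triads.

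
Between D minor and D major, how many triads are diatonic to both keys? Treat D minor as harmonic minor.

2

Diatonic triads of D minor (harmonic minor): Dm (i), Edim (ii°), Faug (III+), Gm (iv), A (V), Bb (VI), C#dim (vii°).
Diatonic triads of D major: D (I), Em (ii), F#m (iii), G (IV), A (V), Bm (vi), C#dim (vii°).
Matching root and quality in both lists: A, C#dim.
That gives 2 common triads.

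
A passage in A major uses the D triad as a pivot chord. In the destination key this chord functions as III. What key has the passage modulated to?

The numeral III denotes a major triad on scale degree 3. With D on degree 3, the tonic of the new key is B.
Degree 3 carries a major triad in natural-minor keys, so the destination is B minor.
Check: the diatonic triads of B minor (natural minor) are Bm (i), C#dim (ii°), D (III), Em (iv), F#m (v), G (VI), A (VII) — D is indeed III.

B minor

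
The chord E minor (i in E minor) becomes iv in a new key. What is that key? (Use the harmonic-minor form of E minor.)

The numeral iv denotes a minor triad on scale degree 4. With E on degree 4, the tonic of the new key is B.
Degree 4 carries a minor triad in minor keys, so the destination is B minor.
Check: the diatonic triads of B minor (natural minor) are Bm (i), C#dim (ii°), D (III), Em (iv), F#m (v), G (VI), A (VII) — E minor is indeed iv.

B minor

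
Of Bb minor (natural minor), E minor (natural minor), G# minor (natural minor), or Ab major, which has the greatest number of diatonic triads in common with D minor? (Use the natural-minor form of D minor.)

Triads of D minor (natural minor): Dm (i), Edim (ii°), F (III), Gm (iv), Am (v), Bb (VI), C (VII).
Bb minor (natural minor) shares 0: none.
E minor (natural minor) shares 2: Am, C.
G# minor (natural minor) shares 0: none.
Ab major shares 0: none.
The most common triads (2) are shared with E minor.

E minor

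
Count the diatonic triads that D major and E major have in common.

2

Diatonic triads of D major: D (I), Em (ii), F♯m (iii), G (IV), A (V), Bm (vi), C♯dim (vii°).
Diatonic triads of E major: E (I), F♯m (ii), G♯m (iii), A (IV), B (V), C♯m (vi), D♯dim (vii°).
Matching root and quality in both lists: F♯m, A.
That gives 2 common triads.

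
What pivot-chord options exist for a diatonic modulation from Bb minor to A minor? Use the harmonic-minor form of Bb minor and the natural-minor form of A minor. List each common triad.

Triads in Bb minor (harmonic minor): Bbm (i), Cdim (ii°), Dbaug (III+), Ebm (iv), F (V), Gb (VI), Adim (vii°).
Triads in A minor (natural minor): Am (i), Bdim (ii°), C (III), Dm (iv), Em (v), F (VI), G (VII).
Shared triads with their functions: F (V in Bb minor, VI in A minor).

F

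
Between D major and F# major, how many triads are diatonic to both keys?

0

Diatonic triads of D major: D (I), Em (ii), F#m (iii), G (IV), A (V), Bm (vi), C#dim (vii°).
Diatonic triads of F# major: F# (I), G#m (ii), A#m (iii), B (IV), C# (V), D#m (vi), E#dim (vii°).
No triad has the same root and quality in both keys.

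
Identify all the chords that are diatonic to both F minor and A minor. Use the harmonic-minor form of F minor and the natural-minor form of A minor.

Triads in F minor (harmonic minor): F minor (i), G diminished (ii°), Ab augmented (III+), Bb minor (iv), C major (V), Db major (VI), E diminished (vii°).
Triads in A minor (natural minor): A minor (i), B diminished (ii°), C major (III), D minor (iv), E minor (v), F major (VI), G major (VII).
Shared triads with their functions: C major (V in F minor, III in A minor).

C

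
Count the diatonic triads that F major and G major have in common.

2

Diatonic triads of F major: F (I), Gm (ii), Am (iii), Bb (IV), C (V), Dm (vi), Edim (vii°).
Diatonic triads of G major: G (I), Am (ii), Bm (iii), C (IV), D (V), Em (vi), F#dim (vii°).
Matching root and quality in both lists: Am, C.
That gives 2 common triads.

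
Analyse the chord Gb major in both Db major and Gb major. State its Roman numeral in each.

IV in Db major; I in Gb major

The scale of Db major is Db Eb F Gb Ab Bb C; Gb is degree 4, and the triad built there (Gb-Bb-Db) is major, so it is IV.
The scale of Gb major is Gb Ab Bb Cb Db Eb F; Gb is degree 1, and the triad built there (Gb-Bb-Db) is major, so it is I.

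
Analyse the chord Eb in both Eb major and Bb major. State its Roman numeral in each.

I in Eb major; IV in Bb major

The scale of Eb major is Eb F G Ab Bb C D; Eb is degree 1, and the triad built there (Eb-G-Bb) is major, so it is I.
The scale of Bb major is Bb C D Eb F G A; Eb is degree 4, and the triad built there (Eb-G-Bb) is major, so it is IV.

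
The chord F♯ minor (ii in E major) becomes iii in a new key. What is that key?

D major

The numeral iii denotes a minor triad on scale degree 3. With F♯ on degree 3, the tonic of the new key is D.
Degree 3 carries a minor triad in major keys, so the destination is D major.
Check: the diatonic triads of D major are D (I), Em (ii), F♯m (iii), G (IV), A (V), Bm (vi), C♯dim (vii°) — F♯ minor is indeed iii.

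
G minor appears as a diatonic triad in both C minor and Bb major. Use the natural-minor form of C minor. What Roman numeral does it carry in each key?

The scale of C minor (natural minor) is C D Eb F G Ab Bb; G is degree 5, and the triad built there (G-Bb-D) is minor, so it is v.
The scale of Bb major is Bb C D Eb F G A; G is degree 6, and the triad built there (G-Bb-D) is minor, so it is vi.

v in C minor; vi in Bb major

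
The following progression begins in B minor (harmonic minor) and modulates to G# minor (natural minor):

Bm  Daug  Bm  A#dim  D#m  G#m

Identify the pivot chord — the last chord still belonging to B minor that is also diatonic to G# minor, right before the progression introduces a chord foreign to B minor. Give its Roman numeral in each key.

Chords diatonic to B minor: Bm, C#dim, Daug, Em, F#, G, A#dim.
Reading the progression, the first chord not in that set is D#m, so the modulation leaves B minor there.
The chord immediately before D#m is A#dim, which is diatonic to both keys: vii° in B minor and ii° in G# minor.

A#dim — vii° in B minor, ii° in G# minor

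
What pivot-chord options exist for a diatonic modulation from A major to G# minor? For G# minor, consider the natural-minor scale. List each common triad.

Triads in A major: A major (I), B minor (ii), C# minor (iii), D major (IV), E major (V), F# minor (vi), G# diminished (vii°).
Triads in G# minor (natural minor): G# minor (i), A# diminished (ii°), B major (III), C# minor (iv), D# minor (v), E major (VI), F# major (VII).
Shared triads with their functions: C# minor (iii in A major, iv in G# minor); E major (V in A major, VI in G# minor).

C#m, E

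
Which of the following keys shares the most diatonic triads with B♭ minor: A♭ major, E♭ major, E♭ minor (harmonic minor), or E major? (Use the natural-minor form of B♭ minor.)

A♭ major

Triads of B♭ minor (natural minor): B♭m (i), Cdim (ii°), D♭ (III), E♭m (iv), Fm (v), G♭ (VI), A♭ (VII).
A♭ major shares 4: B♭m, D♭, Fm, A♭.
E♭ major shares 2: Fm, A♭.
E♭ minor (harmonic minor) shares 1: E♭m.
E major shares 0: none.
The most common triads (4) are shared with A♭ major.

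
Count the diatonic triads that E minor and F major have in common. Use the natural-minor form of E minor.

2

Diatonic triads of E minor (natural minor): Em (i), F#dim (ii°), G (III), Am (iv), Bm (v), C (VI), D (VII).
Diatonic triads of F major: F (I), Gm (ii), Am (iii), Bb (IV), C (V), Dm (vi), Edim (vii°).
Matching root and quality in both lists: Am, C.
That gives 2 common triads.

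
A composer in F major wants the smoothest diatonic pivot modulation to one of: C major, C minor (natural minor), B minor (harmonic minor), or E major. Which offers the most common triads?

C major

Triads of F major: F (I), Gm (ii), Am (iii), Bb (IV), C (V), Dm (vi), Edim (vii°).
C major shares 4: F, Am, C, Dm.
C minor (natural minor) shares 2: Gm, Bb.
B minor (harmonic minor) shares 0: none.
E major shares 0: none.
The most common triads (4) are shared with C major.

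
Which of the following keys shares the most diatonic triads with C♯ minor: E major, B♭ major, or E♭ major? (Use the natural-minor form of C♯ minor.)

E major

Triads of C♯ minor (natural minor): C♯m (i), D♯dim (ii°), E (III), F♯m (iv), G♯m (v), A (VI), B (VII).
E major shares 7: C♯m, D♯dim, E, F♯m, G♯m, A, B.
B♭ major shares 0: none.
E♭ major shares 0: none.
The most common triads (7) are shared with E major.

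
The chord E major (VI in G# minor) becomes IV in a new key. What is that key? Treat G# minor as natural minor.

B major

The numeral IV denotes a major triad on scale degree 4. With E on degree 4, the tonic of the new key is B.
Degree 4 carries a major triad in major keys, so the destination is B major.
Check: the diatonic triads of B major are B (I), C#m (ii), D#m (iii), E (IV), F# (V), G#m (vi), A#dim (vii°) — E major is indeed IV.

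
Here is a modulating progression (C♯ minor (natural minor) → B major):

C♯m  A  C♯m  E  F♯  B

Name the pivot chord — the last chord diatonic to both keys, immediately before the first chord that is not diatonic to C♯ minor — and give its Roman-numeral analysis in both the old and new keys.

E — III in C♯ minor, IV in B major

Chords diatonic to C♯ minor: C♯m, D♯dim, E, F♯m, G♯m, A, B.
Reading the progression, the first chord not in that set is F♯, so the modulation leaves C♯ minor there.
The chord immediately before F♯ is E, which is diatonic to both keys: III in C♯ minor and IV in B major.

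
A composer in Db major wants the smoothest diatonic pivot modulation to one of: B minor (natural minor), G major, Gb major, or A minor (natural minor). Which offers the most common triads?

Triads of Db major: Db (I), Ebm (ii), Fm (iii), Gb (IV), Ab (V), Bbm (vi), Cdim (vii°).
B minor (natural minor) shares 0: none.
G major shares 0: none.
Gb major shares 4: Db, Ebm, Gb, Bbm.
A minor (natural minor) shares 0: none.
The most common triads (4) are shared with Gb major.

Gb major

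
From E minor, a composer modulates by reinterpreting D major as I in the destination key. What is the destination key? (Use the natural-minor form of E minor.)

The numeral I denotes a major triad on scale degree 1. With D on degree 1, the tonic of the new key is D.
Degree 1 carries a major triad in major keys, so the destination is D major.
Check: the diatonic triads of D major are D (I), Em (ii), F♯m (iii), G (IV), A (V), Bm (vi), C♯dim (vii°) — D major is indeed I.

D major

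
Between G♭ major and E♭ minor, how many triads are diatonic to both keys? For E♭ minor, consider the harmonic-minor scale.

4

Diatonic triads of G♭ major: G♭ (I), A♭m (ii), B♭m (iii), C♭ (IV), D♭ (V), E♭m (vi), Fdim (vii°).
Diatonic triads of E♭ minor (harmonic minor): E♭m (i), Fdim (ii°), G♭aug (III+), A♭m (iv), B♭ (V), C♭ (VI), Ddim (vii°).
Matching root and quality in both lists: A♭m, C♭, E♭m, Fdim.
That gives 4 common triads.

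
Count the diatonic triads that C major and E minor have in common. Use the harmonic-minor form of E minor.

3

Diatonic triads of C major: C (I), Dm (ii), Em (iii), F (IV), G (V), Am (vi), Bdim (vii°).
Diatonic triads of E minor (harmonic minor): Em (i), F#dim (ii°), Gaug (III+), Am (iv), B (V), C (VI), D#dim (vii°).
Matching root and quality in both lists: C, Em, Am.
That gives 3 common triads.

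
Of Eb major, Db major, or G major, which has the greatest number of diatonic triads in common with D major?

Triads of D major: D (I), Em (ii), F#m (iii), G (IV), A (V), Bm (vi), C#dim (vii°).
Eb major shares 0: none.
Db major shares 0: none.
G major shares 4: D, Em, G, Bm.
The most common triads (4) are shared with G major.

G major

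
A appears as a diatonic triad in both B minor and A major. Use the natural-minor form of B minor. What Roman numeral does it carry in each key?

VII in B minor; I in A major

The scale of B minor (natural minor) is B C♯ D E F♯ G A; A is degree 7, and the triad built there (A-C♯-E) is major, so it is VII.
The scale of A major is A B C♯ D E F♯ G♯; A is degree 1, and the triad built there (A-C♯-E) is major, so it is I.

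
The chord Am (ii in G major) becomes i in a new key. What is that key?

A minor

The numeral i denotes a minor triad on scale degree 1. With A on degree 1, the tonic of the new key is A.
Degree 1 carries a minor triad in minor keys, so the destination is A minor.
Check: the diatonic triads of A minor (natural minor) are Am (i), Bdim (ii°), C (III), Dm (iv), Em (v), F (VI), G (VII) — Am is indeed i.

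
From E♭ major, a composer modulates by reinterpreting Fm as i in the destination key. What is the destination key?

F minor

The numeral i denotes a minor triad on scale degree 1. With F on degree 1, the tonic of the new key is F.
Degree 1 carries a minor triad in minor keys, so the destination is F minor.
Check: the diatonic triads of F minor (natural minor) are Fm (i), Gdim (ii°), A♭ (III), B♭m (iv), Cm (v), D♭ (VI), E♭ (VII) — Fm is indeed i.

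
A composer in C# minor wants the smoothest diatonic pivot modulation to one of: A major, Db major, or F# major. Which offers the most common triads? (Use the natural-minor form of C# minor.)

Triads of C# minor (natural minor): C# minor (i), D# diminished (ii°), E major (III), F# minor (iv), G# minor (v), A major (VI), B major (VII).
A major shares 4: C#m, E, F#m, A.
Db major shares 0: none.
F# major shares 2: G#m, B.
The most common triads (4) are shared with A major.

A major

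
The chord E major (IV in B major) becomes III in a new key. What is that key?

C# minor

The numeral III denotes a major triad on scale degree 3. With E on degree 3, the tonic of the new key is C#.
Degree 3 carries a major triad in natural-minor keys, so the destination is C# minor.
Check: the diatonic triads of C# minor (natural minor) are C#m (i), D#dim (ii°), E (III), F#m (iv), G#m (v), A (VI), B (VII) — E major is indeed III.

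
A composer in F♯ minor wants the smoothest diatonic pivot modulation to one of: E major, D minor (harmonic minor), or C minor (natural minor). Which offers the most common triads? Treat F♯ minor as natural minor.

Triads of F♯ minor (natural minor): F♯ minor (i), G♯ diminished (ii°), A major (III), B minor (iv), C♯ minor (v), D major (VI), E major (VII).
E major shares 4: F♯m, A, C♯m, E.
D minor (harmonic minor) shares 1: A.
C minor (natural minor) shares 0: none.
The most common triads (4) are shared with E major.

E major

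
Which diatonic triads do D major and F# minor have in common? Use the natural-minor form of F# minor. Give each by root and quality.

D, F#m, A, Bm

Triads in D major: D (I), Em (ii), F#m (iii), G (IV), A (V), Bm (vi), C#dim (vii°).
Triads in F# minor (natural minor): F#m (i), G#dim (ii°), A (III), Bm (iv), C#m (v), D (VI), E (VII).
Shared triads with their functions: D (I in D major, VI in F# minor); F#m (iii in D major, i in F# minor); A (V in D major, III in F# minor); Bm (vi in D major, iv in F# minor).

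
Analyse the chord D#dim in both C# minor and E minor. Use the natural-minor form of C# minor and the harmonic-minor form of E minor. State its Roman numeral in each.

ii° in C# minor; vii° in E minor

The scale of C# minor (natural minor) is C# D# E F# G# A B; D# is degree 2, and the triad built there (D#-F#-A) is diminished, so it is ii°.
The scale of E minor (harmonic minor) is E F# G A B C D#; D# is degree 7, and the triad built there (D#-F#-A) is diminished, so it is vii°.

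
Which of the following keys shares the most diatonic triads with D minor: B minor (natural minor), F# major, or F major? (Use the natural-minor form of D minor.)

F major

Triads of D minor (natural minor): Dm (i), Edim (ii°), F (III), Gm (iv), Am (v), Bb (VI), C (VII).
B minor (natural minor) shares 0: none.
F# major shares 0: none.
F major shares 7: Dm, Edim, F, Gm, Am, Bb, C.
The most common triads (7) are shared with F major.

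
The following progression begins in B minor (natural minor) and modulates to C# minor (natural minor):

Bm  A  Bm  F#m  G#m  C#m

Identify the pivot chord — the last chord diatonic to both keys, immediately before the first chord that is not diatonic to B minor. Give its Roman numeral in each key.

Chords diatonic to B minor: Bm, C#dim, D, Em, F#m, G, A.
Reading the progression, the first chord not in that set is G#m, so the modulation leaves B minor there.
The chord immediately before G#m is F#m, which is diatonic to both keys: v in B minor and iv in C# minor.

F#m — v in B minor, iv in C# minor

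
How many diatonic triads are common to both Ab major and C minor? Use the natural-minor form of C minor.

4

Diatonic triads of Ab major: Ab (I), Bbm (ii), Cm (iii), Db (IV), Eb (V), Fm (vi), Gdim (vii°).
Diatonic triads of C minor (natural minor): Cm (i), Ddim (ii°), Eb (III), Fm (iv), Gm (v), Ab (VI), Bb (VII).
Matching root and quality in both lists: Ab, Cm, Eb, Fm.
That gives 4 common triads.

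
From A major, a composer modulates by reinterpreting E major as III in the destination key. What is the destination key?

The numeral III denotes a major triad on scale degree 3. With E on degree 3, the tonic of the new key is C#.
Degree 3 carries a major triad in natural-minor keys, so the destination is C# minor.
Check: the diatonic triads of C# minor (natural minor) are C#m (i), D#dim (ii°), E (III), F#m (iv), G#m (v), A (VI), B (VII) — E major is indeed III.

C# minor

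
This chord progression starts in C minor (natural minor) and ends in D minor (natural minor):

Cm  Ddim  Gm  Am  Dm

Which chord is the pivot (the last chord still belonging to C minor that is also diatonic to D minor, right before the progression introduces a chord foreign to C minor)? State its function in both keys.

Gm — v in C minor, iv in D minor

Chords diatonic to C minor: Cm, Ddim, Eb, Fm, Gm, Ab, Bb.
Reading the progression, the first chord not in that set is Am, so the modulation leaves C minor there.
The chord immediately before Am is Gm, which is diatonic to both keys: v in C minor and iv in D minor.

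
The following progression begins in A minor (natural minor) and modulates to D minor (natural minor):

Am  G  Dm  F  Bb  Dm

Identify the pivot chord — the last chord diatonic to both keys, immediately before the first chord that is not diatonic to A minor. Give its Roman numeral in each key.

F — VI in A minor, III in D minor

Chords diatonic to A minor: Am, Bdim, C, Dm, Em, F, G.
Reading the progression, the first chord not in that set is Bb, so the modulation leaves A minor there.
The chord immediately before Bb is F, which is diatonic to both keys: VI in A minor and III in D minor.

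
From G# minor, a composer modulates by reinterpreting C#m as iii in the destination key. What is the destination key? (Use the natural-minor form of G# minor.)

The numeral iii denotes a minor triad on scale degree 3. With C# on degree 3, the tonic of the new key is A.
Degree 3 carries a minor triad in major keys, so the destination is A major.
Check: the diatonic triads of A major are A (I), Bm (ii), C#m (iii), D (IV), E (V), F#m (vi), G#dim (vii°) — C#m is indeed iii.

A major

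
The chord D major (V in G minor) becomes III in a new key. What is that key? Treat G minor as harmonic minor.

The numeral III denotes a major triad on scale degree 3. With D on degree 3, the tonic of the new key is B.
Degree 3 carries a major triad in natural-minor keys, so the destination is B minor.
Check: the diatonic triads of B minor (natural minor) are Bm (i), C#dim (ii°), D (III), Em (iv), F#m (v), G (VI), A (VII) — D major is indeed III.

B minor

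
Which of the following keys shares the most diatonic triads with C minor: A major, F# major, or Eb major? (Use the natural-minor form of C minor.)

Triads of C minor (natural minor): Cm (i), Ddim (ii°), Eb (III), Fm (iv), Gm (v), Ab (VI), Bb (VII).
A major shares 0: none.
F# major shares 0: none.
Eb major shares 7: Cm, Ddim, Eb, Fm, Gm, Ab, Bb.
The most common triads (7) are shared with Eb major.

Eb major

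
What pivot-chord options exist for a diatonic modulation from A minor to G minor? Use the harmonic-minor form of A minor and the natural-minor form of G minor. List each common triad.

Dm, F

Triads in A minor (harmonic minor): Am (i), Bdim (ii°), Caug (III+), Dm (iv), E (V), F (VI), G#dim (vii°).
Triads in G minor (natural minor): Gm (i), Adim (ii°), Bb (III), Cm (iv), Dm (v), Eb (VI), F (VII).
Shared triads with their functions: Dm (iv in A minor, v in G minor); F (VI in A minor, VII in G minor).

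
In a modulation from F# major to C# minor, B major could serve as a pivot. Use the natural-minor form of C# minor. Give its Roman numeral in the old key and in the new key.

The scale of F# major is F# G# A# B C# D# E#; B is degree 4, and the triad built there (B-D#-F#) is major, so it is IV.
The scale of C# minor (natural minor) is C# D# E F# G# A B; B is degree 7, and the triad built there (B-D#-F#) is major, so it is VII.

IV in F# major; VII in C# minor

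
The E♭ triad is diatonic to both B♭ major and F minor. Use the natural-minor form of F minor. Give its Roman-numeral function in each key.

IV in B♭ major; VII in F minor

The scale of B♭ major is B♭ C D E♭ F G A; E♭ is degree 4, and the triad built there (E♭-G-B♭) is major, so it is IV.
The scale of F minor (natural minor) is F G A♭ B♭ C D♭ E♭; E♭ is degree 7, and the triad built there (E♭-G-B♭) is major, so it is VII.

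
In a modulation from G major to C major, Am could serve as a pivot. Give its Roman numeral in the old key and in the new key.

ii in G major; vi in C major

The scale of G major is G A B C D E F#; A is degree 2, and the triad built there (A-C-E) is minor, so it is ii.
The scale of C major is C D E F G A B; A is degree 6, and the triad built there (A-C-E) is minor, so it is vi.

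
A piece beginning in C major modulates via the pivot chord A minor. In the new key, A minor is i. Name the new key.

A minor

The numeral i denotes a minor triad on scale degree 1. With A on degree 1, the tonic of the new key is A.
Degree 1 carries a minor triad in minor keys, so the destination is A minor.
Check: the diatonic triads of A minor (natural minor) are Am (i), Bdim (ii°), C (III), Dm (iv), Em (v), F (VI), G (VII) — A minor is indeed i.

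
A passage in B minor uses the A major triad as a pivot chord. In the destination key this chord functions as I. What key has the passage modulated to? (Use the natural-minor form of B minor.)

A major

The numeral I denotes a major triad on scale degree 1. With A on degree 1, the tonic of the new key is A.
Degree 1 carries a major triad in major keys, so the destination is A major.
Check: the diatonic triads of A major are A (I), Bm (ii), C#m (iii), D (IV), E (V), F#m (vi), G#dim (vii°) — A major is indeed I.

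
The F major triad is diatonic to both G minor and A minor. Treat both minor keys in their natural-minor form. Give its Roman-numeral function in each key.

The scale of G minor (natural minor) is G A Bb C D Eb F; F is degree 7, and the triad built there (F-A-C) is major, so it is VII.
The scale of A minor (natural minor) is A B C D E F G; F is degree 6, and the triad built there (F-A-C) is major, so it is VI.

VII in G minor; VI in A minor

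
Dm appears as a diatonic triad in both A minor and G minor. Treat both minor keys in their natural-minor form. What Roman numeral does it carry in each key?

iv in A minor; v in G minor

The scale of A minor (natural minor) is A B C D E F G; D is degree 4, and the triad built there (D-F-A) is minor, so it is iv.
The scale of G minor (natural minor) is G A Bb C D Eb F; D is degree 5, and the triad built there (D-F-A) is minor, so it is v.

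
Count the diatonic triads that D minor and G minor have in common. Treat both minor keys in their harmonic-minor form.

Diatonic triads of D minor (harmonic minor): Dm (i), Edim (ii°), Faug (III+), Gm (iv), A (V), Bb (VI), C#dim (vii°).
Diatonic triads of G minor (harmonic minor): Gm (i), Adim (ii°), Bbaug (III+), Cm (iv), D (V), Eb (VI), F#dim (vii°).
Matching root and quality in both lists: Gm.
That gives 1 common triad.

1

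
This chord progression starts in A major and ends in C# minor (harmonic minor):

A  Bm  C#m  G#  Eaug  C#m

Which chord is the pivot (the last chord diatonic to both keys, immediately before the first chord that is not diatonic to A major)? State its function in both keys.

C#m — iii in A major, i in C# minor

Chords diatonic to A major: A, Bm, C#m, D, E, F#m, G#dim.
Reading the progression, the first chord not in that set is G#, so the modulation leaves A major there.
The chord immediately before G# is C#m, which is diatonic to both keys: iii in A major and i in C# minor.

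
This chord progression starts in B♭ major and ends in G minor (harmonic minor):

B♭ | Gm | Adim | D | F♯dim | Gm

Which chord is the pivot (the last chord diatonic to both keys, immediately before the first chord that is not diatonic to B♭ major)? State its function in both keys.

Adim — vii° in B♭ major, ii° in G minor

Chords diatonic to B♭ major: B♭, Cm, Dm, E♭, F, Gm, Adim.
Reading the progression, the first chord not in that set is D, so the modulation leaves B♭ major there.
The chord immediately before D is Adim, which is diatonic to both keys: vii° in B♭ major and ii° in G minor.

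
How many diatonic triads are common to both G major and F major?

Diatonic triads of G major: G major (I), A minor (ii), B minor (iii), C major (IV), D major (V), E minor (vi), F# diminished (vii°).
Diatonic triads of F major: F major (I), G minor (ii), A minor (iii), Bb major (IV), C major (V), D minor (vi), E diminished (vii°).
Matching root and quality in both lists: A minor, C major.
That gives 2 common triads.

2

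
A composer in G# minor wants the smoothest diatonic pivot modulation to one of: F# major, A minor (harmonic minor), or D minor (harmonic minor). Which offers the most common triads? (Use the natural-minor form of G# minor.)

F# major

Triads of G# minor (natural minor): G# minor (i), A# diminished (ii°), B major (III), C# minor (iv), D# minor (v), E major (VI), F# major (VII).
F# major shares 4: G#m, B, D#m, F#.
A minor (harmonic minor) shares 1: E.
D minor (harmonic minor) shares 0: none.
The most common triads (4) are shared with F# major.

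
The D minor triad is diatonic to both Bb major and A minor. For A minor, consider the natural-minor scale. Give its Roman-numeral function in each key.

The scale of Bb major is Bb C D Eb F G A; D is degree 3, and the triad built there (D-F-A) is minor, so it is iii.
The scale of A minor (natural minor) is A B C D E F G; D is degree 4, and the triad built there (D-F-A) is minor, so it is iv.

iii in Bb major; iv in A minor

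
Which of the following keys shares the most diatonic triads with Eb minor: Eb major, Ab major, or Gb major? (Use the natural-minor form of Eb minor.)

Triads of Eb minor (natural minor): Ebm (i), Fdim (ii°), Gb (III), Abm (iv), Bbm (v), Cb (VI), Db (VII).
Eb major shares 0: none.
Ab major shares 2: Bbm, Db.
Gb major shares 7: Ebm, Fdim, Gb, Abm, Bbm, Cb, Db.
The most common triads (7) are shared with Gb major.

Gb major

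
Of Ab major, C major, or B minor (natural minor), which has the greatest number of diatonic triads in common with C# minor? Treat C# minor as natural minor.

B minor

Triads of C# minor (natural minor): C#m (i), D#dim (ii°), E (III), F#m (iv), G#m (v), A (VI), B (VII).
Ab major shares 0: none.
C major shares 0: none.
B minor (natural minor) shares 2: F#m, A.
The most common triads (2) are shared with B minor.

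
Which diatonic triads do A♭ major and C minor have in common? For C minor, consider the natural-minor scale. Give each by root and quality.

Triads in A♭ major: A♭ (I), B♭m (ii), Cm (iii), D♭ (IV), E♭ (V), Fm (vi), Gdim (vii°).
Triads in C minor (natural minor): Cm (i), Ddim (ii°), E♭ (III), Fm (iv), Gm (v), A♭ (VI), B♭ (VII).
Shared triads with their functions: A♭ (I in A♭ major, VI in C minor); Cm (iii in A♭ major, i in C minor); E♭ (V in A♭ major, III in C minor); Fm (vi in A♭ major, iv in C minor).

A♭, Cm, E♭, Fm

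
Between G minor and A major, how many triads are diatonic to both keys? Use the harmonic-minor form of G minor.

Diatonic triads of G minor (harmonic minor): Gm (i), Adim (ii°), Bbaug (III+), Cm (iv), D (V), Eb (VI), F#dim (vii°).
Diatonic triads of A major: A (I), Bm (ii), C#m (iii), D (IV), E (V), F#m (vi), G#dim (vii°).
Matching root and quality in both lists: D.
That gives 1 common triad.

1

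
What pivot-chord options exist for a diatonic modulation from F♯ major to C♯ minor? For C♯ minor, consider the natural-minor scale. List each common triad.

Triads in F♯ major: F♯ major (I), G♯ minor (ii), A♯ minor (iii), B major (IV), C♯ major (V), D♯ minor (vi), E♯ diminished (vii°).
Triads in C♯ minor (natural minor): C♯ minor (i), D♯ diminished (ii°), E major (III), F♯ minor (iv), G♯ minor (v), A major (VI), B major (VII).
Shared triads with their functions: G♯ minor (ii in F♯ major, v in C♯ minor); B major (IV in F♯ major, VII in C♯ minor).

G♯m, B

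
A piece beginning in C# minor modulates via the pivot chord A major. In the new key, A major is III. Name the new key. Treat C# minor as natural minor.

F# minor

The numeral III denotes a major triad on scale degree 3. With A on degree 3, the tonic of the new key is F#.
Degree 3 carries a major triad in natural-minor keys, so the destination is F# minor.
Check: the diatonic triads of F# minor (natural minor) are F#m (i), G#dim (ii°), A (III), Bm (iv), C#m (v), D (VI), E (VII) — A major is indeed III.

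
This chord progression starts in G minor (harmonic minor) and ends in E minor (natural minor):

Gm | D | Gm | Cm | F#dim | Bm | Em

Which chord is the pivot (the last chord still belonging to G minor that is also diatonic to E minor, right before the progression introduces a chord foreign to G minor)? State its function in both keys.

F#dim — vii° in G minor, ii° in E minor

Chords diatonic to G minor: Gm, Adim, Bbaug, Cm, D, Eb, F#dim.
Reading the progression, the first chord not in that set is Bm, so the modulation leaves G minor there.
The chord immediately before Bm is F#dim, which is diatonic to both keys: vii° in G minor and ii° in E minor.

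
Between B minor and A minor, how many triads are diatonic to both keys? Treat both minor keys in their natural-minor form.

Diatonic triads of B minor (natural minor): Bm (i), C#dim (ii°), D (III), Em (iv), F#m (v), G (VI), A (VII).
Diatonic triads of A minor (natural minor): Am (i), Bdim (ii°), C (III), Dm (iv), Em (v), F (VI), G (VII).
Matching root and quality in both lists: Em, G.
That gives 2 common triads.

2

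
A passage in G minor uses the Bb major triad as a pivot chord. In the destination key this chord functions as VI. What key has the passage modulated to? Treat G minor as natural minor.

The numeral VI denotes a major triad on scale degree 6. With Bb on degree 6, the tonic of the new key is D.
Degree 6 carries a major triad in minor keys, so the destination is D minor.
Check: the diatonic triads of D minor (natural minor) are Dm (i), Edim (ii°), F (III), Gm (iv), Am (v), Bb (VI), C (VII) — Bb major is indeed VI.

D minor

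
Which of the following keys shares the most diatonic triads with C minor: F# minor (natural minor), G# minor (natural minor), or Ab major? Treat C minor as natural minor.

Triads of C minor (natural minor): C minor (i), D diminished (ii°), Eb major (III), F minor (iv), G minor (v), Ab major (VI), Bb major (VII).
F# minor (natural minor) shares 0: none.
G# minor (natural minor) shares 0: none.
Ab major shares 4: Cm, Eb, Fm, Ab.
The most common triads (4) are shared with Ab major.

Ab major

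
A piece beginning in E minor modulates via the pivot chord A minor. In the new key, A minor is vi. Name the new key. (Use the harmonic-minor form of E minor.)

C major

The numeral vi denotes a minor triad on scale degree 6. With A on degree 6, the tonic of the new key is C.
Degree 6 carries a minor triad in major keys, so the destination is C major.
Check: the diatonic triads of C major are C (I), Dm (ii), Em (iii), F (IV), G (V), Am (vi), Bdim (vii°) — A minor is indeed vi.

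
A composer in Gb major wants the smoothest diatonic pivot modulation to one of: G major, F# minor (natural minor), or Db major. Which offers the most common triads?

Triads of Gb major: Gb major (I), Ab minor (ii), Bb minor (iii), Cb major (IV), Db major (V), Eb minor (vi), F diminished (vii°).
G major shares 0: none.
F# minor (natural minor) shares 0: none.
Db major shares 4: Gb, Bbm, Db, Ebm.
The most common triads (4) are shared with Db major.

Db major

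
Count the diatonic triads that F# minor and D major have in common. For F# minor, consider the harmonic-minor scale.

3

Diatonic triads of F# minor (harmonic minor): F#m (i), G#dim (ii°), Aaug (III+), Bm (iv), C# (V), D (VI), E#dim (vii°).
Diatonic triads of D major: D (I), Em (ii), F#m (iii), G (IV), A (V), Bm (vi), C#dim (vii°).
Matching root and quality in both lists: F#m, Bm, D.
That gives 3 common triads.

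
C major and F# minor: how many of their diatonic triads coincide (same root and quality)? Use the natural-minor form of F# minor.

Diatonic triads of C major: C (I), Dm (ii), Em (iii), F (IV), G (V), Am (vi), Bdim (vii°).
Diatonic triads of F# minor (natural minor): F#m (i), G#dim (ii°), A (III), Bm (iv), C#m (v), D (VI), E (VII).
No triad has the same root and quality in both keys.

0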